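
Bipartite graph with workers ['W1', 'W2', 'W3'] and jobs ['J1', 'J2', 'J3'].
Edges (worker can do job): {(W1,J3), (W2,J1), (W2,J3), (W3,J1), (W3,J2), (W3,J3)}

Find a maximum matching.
Matching: {(W1,J3), (W2,J1), (W3,J2)}

Maximum matching (size 3):
  W1 → J3
  W2 → J1
  W3 → J2

Each worker is assigned to at most one job, and each job to at most one worker.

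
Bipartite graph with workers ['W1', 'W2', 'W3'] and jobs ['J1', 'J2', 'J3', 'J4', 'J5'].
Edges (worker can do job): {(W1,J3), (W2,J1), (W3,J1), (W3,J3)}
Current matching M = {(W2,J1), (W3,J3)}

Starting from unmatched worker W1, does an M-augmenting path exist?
No augmenting path from W1

Alternating search from W1 reaches jobs: {J1, J3}.
Every reachable job is already matched in M, and following those matched edges back to workers exposes no further unvisited jobs.
No M-augmenting path from W1 exists.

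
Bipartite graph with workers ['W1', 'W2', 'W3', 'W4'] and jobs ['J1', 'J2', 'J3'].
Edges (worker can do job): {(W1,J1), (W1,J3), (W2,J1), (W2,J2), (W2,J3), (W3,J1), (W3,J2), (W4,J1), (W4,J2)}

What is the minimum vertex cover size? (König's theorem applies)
Minimum vertex cover size = 3

By König's theorem: in bipartite graphs,
min vertex cover = max matching = 3

Maximum matching has size 3, so minimum vertex cover also has size 3.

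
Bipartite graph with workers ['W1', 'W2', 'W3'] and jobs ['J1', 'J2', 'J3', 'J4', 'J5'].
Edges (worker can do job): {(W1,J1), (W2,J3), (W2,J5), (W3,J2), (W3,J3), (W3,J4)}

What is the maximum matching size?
Maximum matching size = 3

Maximum matching: {(W1,J1), (W2,J5), (W3,J3)}
Size: 3

This assigns 3 workers to 3 distinct jobs.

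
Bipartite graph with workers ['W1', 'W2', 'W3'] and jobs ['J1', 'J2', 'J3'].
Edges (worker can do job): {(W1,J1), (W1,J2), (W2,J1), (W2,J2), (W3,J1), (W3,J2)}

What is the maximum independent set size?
Maximum independent set = 4

By König's theorem:
- Min vertex cover = Max matching = 2
- Max independent set = Total vertices - Min vertex cover
- Max independent set = 6 - 2 = 4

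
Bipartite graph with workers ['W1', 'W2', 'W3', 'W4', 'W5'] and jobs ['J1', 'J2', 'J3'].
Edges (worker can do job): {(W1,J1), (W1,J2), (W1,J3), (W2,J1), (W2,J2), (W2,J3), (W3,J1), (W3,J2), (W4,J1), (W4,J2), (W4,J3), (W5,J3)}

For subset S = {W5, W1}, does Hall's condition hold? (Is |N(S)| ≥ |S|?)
Yes: |N(S)| = 3, |S| = 2

Subset S = {W5, W1}
Neighbors N(S) = {J1, J2, J3}

|N(S)| = 3, |S| = 2
Hall's condition: |N(S)| ≥ |S| is satisfied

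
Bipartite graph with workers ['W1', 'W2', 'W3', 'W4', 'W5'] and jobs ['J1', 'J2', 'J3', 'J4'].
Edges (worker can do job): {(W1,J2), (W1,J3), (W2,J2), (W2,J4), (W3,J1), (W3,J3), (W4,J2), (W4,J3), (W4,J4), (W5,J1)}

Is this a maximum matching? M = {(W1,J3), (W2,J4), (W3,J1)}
No, size 3 is not maximum

Proposed matching has size 3.
Maximum matching size for this graph: 4.

This is NOT maximum - can be improved to size 4.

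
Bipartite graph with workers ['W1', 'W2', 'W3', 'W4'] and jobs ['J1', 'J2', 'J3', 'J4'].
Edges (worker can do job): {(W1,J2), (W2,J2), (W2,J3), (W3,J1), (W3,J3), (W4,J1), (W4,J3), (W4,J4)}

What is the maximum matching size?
Maximum matching size = 4

Maximum matching: {(W1,J2), (W2,J3), (W3,J1), (W4,J4)}
Size: 4

This assigns 4 workers to 4 distinct jobs.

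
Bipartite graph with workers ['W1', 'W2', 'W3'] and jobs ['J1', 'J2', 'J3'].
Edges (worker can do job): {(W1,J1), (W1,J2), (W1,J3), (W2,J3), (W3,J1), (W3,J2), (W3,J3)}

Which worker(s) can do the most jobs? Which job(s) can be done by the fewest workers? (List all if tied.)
Most versatile: W1, W3 (3 jobs); Least covered: J1, J2 (2 workers)

Worker degrees (jobs they can do): W1:3, W2:1, W3:3
Job degrees (workers who can do it): J1:2, J2:2, J3:3

Maximum worker degree is 3, achieved by: W1, W3
Minimum job degree is 2, achieved by: J1, J2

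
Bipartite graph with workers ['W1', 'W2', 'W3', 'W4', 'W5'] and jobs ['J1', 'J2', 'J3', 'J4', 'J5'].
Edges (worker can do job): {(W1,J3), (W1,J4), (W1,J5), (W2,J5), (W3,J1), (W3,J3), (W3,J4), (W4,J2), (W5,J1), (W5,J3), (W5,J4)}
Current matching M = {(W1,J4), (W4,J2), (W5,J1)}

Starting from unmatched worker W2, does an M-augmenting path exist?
Yes: W2 → J5

An M-augmenting path alternates non-matching / matching edges, starting and ending at unmatched vertices.
Path: W2 → J5
(J5 is unmatched in M, so the path is augmenting.)
Flipping edges along this path would increase |M| from 3 to 4.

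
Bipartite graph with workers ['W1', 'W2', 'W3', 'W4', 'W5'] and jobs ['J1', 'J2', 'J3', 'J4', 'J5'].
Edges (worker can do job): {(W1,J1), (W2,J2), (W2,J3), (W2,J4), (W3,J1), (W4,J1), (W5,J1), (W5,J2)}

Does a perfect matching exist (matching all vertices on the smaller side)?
No, maximum matching has size 3 < 5

Maximum matching has size 3, need 5 for perfect matching.
Unmatched workers: ['W4', 'W1']
Unmatched jobs: ['J5', 'J4']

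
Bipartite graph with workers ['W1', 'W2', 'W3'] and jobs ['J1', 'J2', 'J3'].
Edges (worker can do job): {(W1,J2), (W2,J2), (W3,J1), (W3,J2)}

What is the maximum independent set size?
Maximum independent set = 4

By König's theorem:
- Min vertex cover = Max matching = 2
- Max independent set = Total vertices - Min vertex cover
- Max independent set = 6 - 2 = 4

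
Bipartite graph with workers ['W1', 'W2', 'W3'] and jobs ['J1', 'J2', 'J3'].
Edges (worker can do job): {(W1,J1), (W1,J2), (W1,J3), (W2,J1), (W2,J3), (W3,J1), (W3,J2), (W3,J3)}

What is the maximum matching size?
Maximum matching size = 3

Maximum matching: {(W1,J2), (W2,J1), (W3,J3)}
Size: 3

This assigns 3 workers to 3 distinct jobs.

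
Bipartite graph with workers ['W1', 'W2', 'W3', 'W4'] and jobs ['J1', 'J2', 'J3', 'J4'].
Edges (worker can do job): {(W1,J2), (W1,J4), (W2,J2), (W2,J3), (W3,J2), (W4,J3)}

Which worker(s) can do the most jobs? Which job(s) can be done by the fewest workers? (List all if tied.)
Most versatile: W1, W2 (2 jobs); Least covered: J1 (0 workers)

Worker degrees (jobs they can do): W1:2, W2:2, W3:1, W4:1
Job degrees (workers who can do it): J1:0, J2:3, J3:2, J4:1

Maximum worker degree is 2, achieved by: W1, W2
Minimum job degree is 0, achieved by: J1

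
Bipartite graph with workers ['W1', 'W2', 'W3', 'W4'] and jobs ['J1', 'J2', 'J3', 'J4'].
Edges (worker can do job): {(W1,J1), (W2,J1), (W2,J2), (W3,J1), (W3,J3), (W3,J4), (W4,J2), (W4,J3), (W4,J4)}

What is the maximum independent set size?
Maximum independent set = 4

By König's theorem:
- Min vertex cover = Max matching = 4
- Max independent set = Total vertices - Min vertex cover
- Max independent set = 8 - 4 = 4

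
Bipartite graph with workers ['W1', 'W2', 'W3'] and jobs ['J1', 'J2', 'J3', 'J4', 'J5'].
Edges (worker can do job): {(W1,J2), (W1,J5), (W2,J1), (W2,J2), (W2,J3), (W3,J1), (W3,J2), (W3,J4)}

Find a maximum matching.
Matching: {(W1,J5), (W2,J1), (W3,J2)}

Maximum matching (size 3):
  W1 → J5
  W2 → J1
  W3 → J2

Each worker is assigned to at most one job, and each job to at most one worker.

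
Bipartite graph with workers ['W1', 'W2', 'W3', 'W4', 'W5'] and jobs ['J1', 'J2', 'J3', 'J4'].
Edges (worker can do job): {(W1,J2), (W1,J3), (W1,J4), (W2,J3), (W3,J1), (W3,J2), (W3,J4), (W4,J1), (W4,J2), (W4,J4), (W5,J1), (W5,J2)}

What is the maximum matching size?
Maximum matching size = 4

Maximum matching: {(W1,J3), (W3,J2), (W4,J4), (W5,J1)}
Size: 4

This assigns 4 workers to 4 distinct jobs.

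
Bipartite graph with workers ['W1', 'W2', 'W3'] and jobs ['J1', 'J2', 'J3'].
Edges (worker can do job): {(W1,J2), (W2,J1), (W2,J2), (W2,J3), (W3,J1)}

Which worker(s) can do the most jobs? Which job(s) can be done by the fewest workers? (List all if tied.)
Most versatile: W2 (3 jobs); Least covered: J3 (1 workers)

Worker degrees (jobs they can do): W1:1, W2:3, W3:1
Job degrees (workers who can do it): J1:2, J2:2, J3:1

Maximum worker degree is 3, achieved by: W2
Minimum job degree is 1, achieved by: J3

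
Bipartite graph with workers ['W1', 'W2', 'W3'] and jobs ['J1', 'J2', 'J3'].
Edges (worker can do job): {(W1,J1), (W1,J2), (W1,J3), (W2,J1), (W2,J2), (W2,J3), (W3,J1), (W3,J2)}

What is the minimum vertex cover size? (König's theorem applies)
Minimum vertex cover size = 3

By König's theorem: in bipartite graphs,
min vertex cover = max matching = 3

Maximum matching has size 3, so minimum vertex cover also has size 3.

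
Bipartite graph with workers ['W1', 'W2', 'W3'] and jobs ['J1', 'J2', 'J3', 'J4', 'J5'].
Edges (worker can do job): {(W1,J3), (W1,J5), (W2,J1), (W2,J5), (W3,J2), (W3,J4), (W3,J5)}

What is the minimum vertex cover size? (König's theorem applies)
Minimum vertex cover size = 3

By König's theorem: in bipartite graphs,
min vertex cover = max matching = 3

Maximum matching has size 3, so minimum vertex cover also has size 3.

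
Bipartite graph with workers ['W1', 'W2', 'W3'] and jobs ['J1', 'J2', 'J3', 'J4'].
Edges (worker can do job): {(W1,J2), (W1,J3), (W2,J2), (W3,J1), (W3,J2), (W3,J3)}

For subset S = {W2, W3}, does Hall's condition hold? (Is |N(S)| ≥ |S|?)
Yes: |N(S)| = 3, |S| = 2

Subset S = {W2, W3}
Neighbors N(S) = {J1, J2, J3}

|N(S)| = 3, |S| = 2
Hall's condition: |N(S)| ≥ |S| is satisfied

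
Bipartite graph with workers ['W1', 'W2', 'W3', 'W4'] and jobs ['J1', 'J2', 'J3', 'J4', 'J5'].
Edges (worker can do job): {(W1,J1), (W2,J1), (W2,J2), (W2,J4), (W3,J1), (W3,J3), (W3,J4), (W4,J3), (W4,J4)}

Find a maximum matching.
Matching: {(W1,J1), (W2,J2), (W3,J3), (W4,J4)}

Maximum matching (size 4):
  W1 → J1
  W2 → J2
  W3 → J3
  W4 → J4

Each worker is assigned to at most one job, and each job to at most one worker.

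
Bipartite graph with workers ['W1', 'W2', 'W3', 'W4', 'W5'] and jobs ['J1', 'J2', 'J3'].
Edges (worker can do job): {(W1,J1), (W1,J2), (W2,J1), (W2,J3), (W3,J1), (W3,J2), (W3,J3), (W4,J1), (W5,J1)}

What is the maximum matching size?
Maximum matching size = 3

Maximum matching: {(W1,J2), (W2,J3), (W3,J1)}
Size: 3

This assigns 3 workers to 3 distinct jobs.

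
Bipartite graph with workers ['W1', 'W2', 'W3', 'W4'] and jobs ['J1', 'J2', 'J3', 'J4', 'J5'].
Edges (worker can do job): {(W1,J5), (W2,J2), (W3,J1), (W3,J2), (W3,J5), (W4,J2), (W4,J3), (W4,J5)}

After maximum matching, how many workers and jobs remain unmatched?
Unmatched: 0 workers, 1 jobs

Maximum matching size: 4
Workers: 4 total, 4 matched, 0 unmatched
Jobs: 5 total, 4 matched, 1 unmatched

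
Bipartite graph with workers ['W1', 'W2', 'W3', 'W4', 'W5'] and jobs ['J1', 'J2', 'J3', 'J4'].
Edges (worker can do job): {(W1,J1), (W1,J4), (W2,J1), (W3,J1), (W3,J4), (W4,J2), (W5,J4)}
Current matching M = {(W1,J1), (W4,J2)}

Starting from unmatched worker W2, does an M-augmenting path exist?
Yes: W2 → J1 → W1 → J4

An M-augmenting path alternates non-matching / matching edges, starting and ending at unmatched vertices.
Path: W2 → J1 → W1 → J4
(J4 is unmatched in M, so the path is augmenting.)
Flipping edges along this path would increase |M| from 2 to 3.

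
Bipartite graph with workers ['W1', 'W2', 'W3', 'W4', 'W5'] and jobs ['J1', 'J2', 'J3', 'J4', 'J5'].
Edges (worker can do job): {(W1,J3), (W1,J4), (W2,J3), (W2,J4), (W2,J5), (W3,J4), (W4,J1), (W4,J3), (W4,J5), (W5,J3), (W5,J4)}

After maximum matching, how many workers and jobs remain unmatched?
Unmatched: 1 workers, 1 jobs

Maximum matching size: 4
Workers: 5 total, 4 matched, 1 unmatched
Jobs: 5 total, 4 matched, 1 unmatched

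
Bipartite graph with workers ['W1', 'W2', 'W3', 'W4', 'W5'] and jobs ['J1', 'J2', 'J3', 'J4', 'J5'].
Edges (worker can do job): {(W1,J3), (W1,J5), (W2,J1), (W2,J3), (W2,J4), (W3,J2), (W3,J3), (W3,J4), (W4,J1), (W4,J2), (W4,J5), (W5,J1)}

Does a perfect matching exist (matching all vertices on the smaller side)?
Yes, perfect matching exists (size 5)

Perfect matching: {(W1,J5), (W2,J3), (W3,J4), (W4,J2), (W5,J1)}
All 5 vertices on the smaller side are matched.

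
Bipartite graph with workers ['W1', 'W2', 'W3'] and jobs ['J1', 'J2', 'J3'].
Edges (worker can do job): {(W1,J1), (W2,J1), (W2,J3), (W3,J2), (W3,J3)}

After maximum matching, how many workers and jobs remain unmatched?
Unmatched: 0 workers, 0 jobs

Maximum matching size: 3
Workers: 3 total, 3 matched, 0 unmatched
Jobs: 3 total, 3 matched, 0 unmatched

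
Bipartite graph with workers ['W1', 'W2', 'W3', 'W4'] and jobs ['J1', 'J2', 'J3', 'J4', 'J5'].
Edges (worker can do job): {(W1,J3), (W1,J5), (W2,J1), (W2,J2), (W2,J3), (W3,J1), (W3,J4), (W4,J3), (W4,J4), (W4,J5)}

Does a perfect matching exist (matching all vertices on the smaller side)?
Yes, perfect matching exists (size 4)

Perfect matching: {(W1,J3), (W2,J2), (W3,J1), (W4,J4)}
All 4 vertices on the smaller side are matched.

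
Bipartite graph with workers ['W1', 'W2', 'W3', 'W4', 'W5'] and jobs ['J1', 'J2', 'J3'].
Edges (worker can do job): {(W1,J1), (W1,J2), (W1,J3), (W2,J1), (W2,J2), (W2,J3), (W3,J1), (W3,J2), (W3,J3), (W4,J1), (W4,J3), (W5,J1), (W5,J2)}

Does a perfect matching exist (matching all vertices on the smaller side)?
Yes, perfect matching exists (size 3)

Perfect matching: {(W3,J1), (W4,J3), (W5,J2)}
All 3 vertices on the smaller side are matched.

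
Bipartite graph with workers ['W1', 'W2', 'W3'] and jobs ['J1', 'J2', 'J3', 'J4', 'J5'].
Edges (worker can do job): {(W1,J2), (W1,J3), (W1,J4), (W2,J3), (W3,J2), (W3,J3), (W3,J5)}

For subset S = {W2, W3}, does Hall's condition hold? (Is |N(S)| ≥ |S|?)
Yes: |N(S)| = 3, |S| = 2

Subset S = {W2, W3}
Neighbors N(S) = {J2, J3, J5}

|N(S)| = 3, |S| = 2
Hall's condition: |N(S)| ≥ |S| is satisfied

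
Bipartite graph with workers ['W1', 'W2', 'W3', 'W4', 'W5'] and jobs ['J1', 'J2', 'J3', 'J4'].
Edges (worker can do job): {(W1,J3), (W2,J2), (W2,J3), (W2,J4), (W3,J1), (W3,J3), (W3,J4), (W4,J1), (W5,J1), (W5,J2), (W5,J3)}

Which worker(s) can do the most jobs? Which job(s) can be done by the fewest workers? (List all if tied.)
Most versatile: W2, W3, W5 (3 jobs); Least covered: J2, J4 (2 workers)

Worker degrees (jobs they can do): W1:1, W2:3, W3:3, W4:1, W5:3
Job degrees (workers who can do it): J1:3, J2:2, J3:4, J4:2

Maximum worker degree is 3, achieved by: W2, W3, W5
Minimum job degree is 2, achieved by: J2, J4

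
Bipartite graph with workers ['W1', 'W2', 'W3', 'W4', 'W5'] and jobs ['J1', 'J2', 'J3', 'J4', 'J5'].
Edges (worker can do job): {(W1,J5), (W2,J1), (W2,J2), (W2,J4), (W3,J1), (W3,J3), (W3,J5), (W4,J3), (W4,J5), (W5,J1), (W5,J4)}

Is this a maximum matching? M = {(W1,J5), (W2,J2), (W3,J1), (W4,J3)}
No, size 4 is not maximum

Proposed matching has size 4.
Maximum matching size for this graph: 5.

This is NOT maximum - can be improved to size 5.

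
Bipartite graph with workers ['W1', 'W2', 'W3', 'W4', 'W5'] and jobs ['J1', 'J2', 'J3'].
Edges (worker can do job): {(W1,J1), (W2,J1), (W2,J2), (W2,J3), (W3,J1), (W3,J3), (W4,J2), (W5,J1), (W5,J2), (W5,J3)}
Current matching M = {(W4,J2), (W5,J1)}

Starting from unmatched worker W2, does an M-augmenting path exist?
Yes: W2 → J1 → W5 → J3

An M-augmenting path alternates non-matching / matching edges, starting and ending at unmatched vertices.
Path: W2 → J1 → W5 → J3
(J3 is unmatched in M, so the path is augmenting.)
Flipping edges along this path would increase |M| from 2 to 3.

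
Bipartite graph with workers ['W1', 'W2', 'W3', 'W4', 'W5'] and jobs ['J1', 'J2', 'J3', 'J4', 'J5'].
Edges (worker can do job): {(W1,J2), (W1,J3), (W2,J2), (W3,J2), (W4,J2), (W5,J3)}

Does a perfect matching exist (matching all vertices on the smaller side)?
No, maximum matching has size 2 < 5

Maximum matching has size 2, need 5 for perfect matching.
Unmatched workers: ['W4', 'W1', 'W2']
Unmatched jobs: ['J5', 'J1', 'J4']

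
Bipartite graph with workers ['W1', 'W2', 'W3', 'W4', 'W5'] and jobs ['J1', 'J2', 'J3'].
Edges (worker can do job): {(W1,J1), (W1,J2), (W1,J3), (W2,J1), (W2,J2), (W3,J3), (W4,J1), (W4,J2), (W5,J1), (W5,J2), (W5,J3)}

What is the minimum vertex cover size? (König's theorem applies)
Minimum vertex cover size = 3

By König's theorem: in bipartite graphs,
min vertex cover = max matching = 3

Maximum matching has size 3, so minimum vertex cover also has size 3.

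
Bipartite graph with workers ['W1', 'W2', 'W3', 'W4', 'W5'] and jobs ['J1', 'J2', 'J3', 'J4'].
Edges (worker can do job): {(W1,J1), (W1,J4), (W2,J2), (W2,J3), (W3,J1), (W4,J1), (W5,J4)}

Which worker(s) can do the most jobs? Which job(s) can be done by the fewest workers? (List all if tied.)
Most versatile: W1, W2 (2 jobs); Least covered: J2, J3 (1 workers)

Worker degrees (jobs they can do): W1:2, W2:2, W3:1, W4:1, W5:1
Job degrees (workers who can do it): J1:3, J2:1, J3:1, J4:2

Maximum worker degree is 2, achieved by: W1, W2
Minimum job degree is 1, achieved by: J2, J3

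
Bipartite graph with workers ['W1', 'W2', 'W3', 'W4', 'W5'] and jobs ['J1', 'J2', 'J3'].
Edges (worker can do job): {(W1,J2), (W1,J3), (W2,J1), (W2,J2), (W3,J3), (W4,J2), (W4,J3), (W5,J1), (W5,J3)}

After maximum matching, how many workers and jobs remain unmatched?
Unmatched: 2 workers, 0 jobs

Maximum matching size: 3
Workers: 5 total, 3 matched, 2 unmatched
Jobs: 3 total, 3 matched, 0 unmatched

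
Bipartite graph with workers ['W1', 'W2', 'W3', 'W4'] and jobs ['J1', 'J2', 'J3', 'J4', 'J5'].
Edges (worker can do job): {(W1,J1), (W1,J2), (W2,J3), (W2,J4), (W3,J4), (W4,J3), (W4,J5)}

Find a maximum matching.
Matching: {(W1,J1), (W2,J3), (W3,J4), (W4,J5)}

Maximum matching (size 4):
  W1 → J1
  W2 → J3
  W3 → J4
  W4 → J5

Each worker is assigned to at most one job, and each job to at most one worker.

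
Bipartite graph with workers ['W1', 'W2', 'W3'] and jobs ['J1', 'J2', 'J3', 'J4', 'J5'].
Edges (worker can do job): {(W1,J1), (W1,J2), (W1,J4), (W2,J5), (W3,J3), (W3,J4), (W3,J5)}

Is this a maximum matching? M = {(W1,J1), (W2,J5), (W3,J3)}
Yes, size 3 is maximum

Proposed matching has size 3.
Maximum matching size for this graph: 3.

This is a maximum matching.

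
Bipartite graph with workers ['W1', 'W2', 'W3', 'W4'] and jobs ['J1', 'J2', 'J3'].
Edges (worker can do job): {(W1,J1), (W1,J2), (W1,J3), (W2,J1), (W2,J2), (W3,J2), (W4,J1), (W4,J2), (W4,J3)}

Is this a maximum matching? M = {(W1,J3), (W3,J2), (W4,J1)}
Yes, size 3 is maximum

Proposed matching has size 3.
Maximum matching size for this graph: 3.

This is a maximum matching.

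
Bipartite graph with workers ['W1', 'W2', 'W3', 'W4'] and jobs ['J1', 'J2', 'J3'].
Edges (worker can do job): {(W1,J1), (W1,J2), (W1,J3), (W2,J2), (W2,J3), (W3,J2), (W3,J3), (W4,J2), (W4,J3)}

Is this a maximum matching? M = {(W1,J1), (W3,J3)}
No, size 2 is not maximum

Proposed matching has size 2.
Maximum matching size for this graph: 3.

This is NOT maximum - can be improved to size 3.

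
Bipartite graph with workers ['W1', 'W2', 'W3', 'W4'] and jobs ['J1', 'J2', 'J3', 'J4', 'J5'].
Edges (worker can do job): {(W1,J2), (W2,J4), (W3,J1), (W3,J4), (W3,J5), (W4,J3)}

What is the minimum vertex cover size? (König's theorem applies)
Minimum vertex cover size = 4

By König's theorem: in bipartite graphs,
min vertex cover = max matching = 4

Maximum matching has size 4, so minimum vertex cover also has size 4.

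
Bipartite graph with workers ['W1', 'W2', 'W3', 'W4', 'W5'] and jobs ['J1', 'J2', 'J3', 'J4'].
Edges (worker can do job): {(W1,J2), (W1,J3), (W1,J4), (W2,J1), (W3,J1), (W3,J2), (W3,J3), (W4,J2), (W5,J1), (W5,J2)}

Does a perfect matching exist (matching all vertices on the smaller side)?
Yes, perfect matching exists (size 4)

Perfect matching: {(W1,J4), (W3,J3), (W4,J2), (W5,J1)}
All 4 vertices on the smaller side are matched.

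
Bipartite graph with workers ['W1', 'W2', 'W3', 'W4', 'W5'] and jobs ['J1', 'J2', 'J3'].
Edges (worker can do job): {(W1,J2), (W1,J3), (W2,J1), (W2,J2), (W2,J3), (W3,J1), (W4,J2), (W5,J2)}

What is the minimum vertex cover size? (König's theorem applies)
Minimum vertex cover size = 3

By König's theorem: in bipartite graphs,
min vertex cover = max matching = 3

Maximum matching has size 3, so minimum vertex cover also has size 3.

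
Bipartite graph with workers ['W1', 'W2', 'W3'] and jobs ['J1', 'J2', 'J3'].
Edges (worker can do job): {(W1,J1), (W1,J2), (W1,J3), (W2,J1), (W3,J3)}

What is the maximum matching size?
Maximum matching size = 3

Maximum matching: {(W1,J2), (W2,J1), (W3,J3)}
Size: 3

This assigns 3 workers to 3 distinct jobs.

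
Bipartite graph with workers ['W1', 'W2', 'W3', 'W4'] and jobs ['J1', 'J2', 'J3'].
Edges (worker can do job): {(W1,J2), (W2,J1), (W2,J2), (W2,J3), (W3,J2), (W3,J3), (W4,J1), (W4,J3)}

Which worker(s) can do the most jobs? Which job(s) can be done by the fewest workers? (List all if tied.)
Most versatile: W2 (3 jobs); Least covered: J1 (2 workers)

Worker degrees (jobs they can do): W1:1, W2:3, W3:2, W4:2
Job degrees (workers who can do it): J1:2, J2:3, J3:3

Maximum worker degree is 3, achieved by: W2
Minimum job degree is 2, achieved by: J1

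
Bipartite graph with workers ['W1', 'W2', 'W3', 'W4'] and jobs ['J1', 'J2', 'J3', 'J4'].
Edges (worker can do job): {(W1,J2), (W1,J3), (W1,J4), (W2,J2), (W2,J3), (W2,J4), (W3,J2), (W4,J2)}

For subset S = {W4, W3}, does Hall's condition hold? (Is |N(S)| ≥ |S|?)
No: |N(S)| = 1, |S| = 2

Subset S = {W4, W3}
Neighbors N(S) = {J2}

|N(S)| = 1, |S| = 2
Hall's condition: |N(S)| ≥ |S| is NOT satisfied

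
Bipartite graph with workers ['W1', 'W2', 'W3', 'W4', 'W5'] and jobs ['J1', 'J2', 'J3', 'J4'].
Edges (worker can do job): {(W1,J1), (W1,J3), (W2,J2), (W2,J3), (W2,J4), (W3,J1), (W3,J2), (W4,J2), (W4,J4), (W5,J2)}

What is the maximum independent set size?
Maximum independent set = 5

By König's theorem:
- Min vertex cover = Max matching = 4
- Max independent set = Total vertices - Min vertex cover
- Max independent set = 9 - 4 = 5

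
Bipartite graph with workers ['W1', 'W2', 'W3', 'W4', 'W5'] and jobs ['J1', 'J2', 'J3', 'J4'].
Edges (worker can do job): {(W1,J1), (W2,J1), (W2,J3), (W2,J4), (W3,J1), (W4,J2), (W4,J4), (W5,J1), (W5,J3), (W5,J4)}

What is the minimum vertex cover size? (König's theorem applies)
Minimum vertex cover size = 4

By König's theorem: in bipartite graphs,
min vertex cover = max matching = 4

Maximum matching has size 4, so minimum vertex cover also has size 4.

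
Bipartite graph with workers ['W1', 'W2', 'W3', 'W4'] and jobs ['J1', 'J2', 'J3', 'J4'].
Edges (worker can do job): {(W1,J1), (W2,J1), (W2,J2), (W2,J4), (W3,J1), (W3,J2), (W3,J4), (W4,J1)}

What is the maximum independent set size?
Maximum independent set = 5

By König's theorem:
- Min vertex cover = Max matching = 3
- Max independent set = Total vertices - Min vertex cover
- Max independent set = 8 - 3 = 5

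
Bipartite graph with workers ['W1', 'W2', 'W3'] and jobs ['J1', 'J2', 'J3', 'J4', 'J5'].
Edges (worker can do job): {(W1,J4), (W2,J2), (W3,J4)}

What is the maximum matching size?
Maximum matching size = 2

Maximum matching: {(W2,J2), (W3,J4)}
Size: 2

This assigns 2 workers to 2 distinct jobs.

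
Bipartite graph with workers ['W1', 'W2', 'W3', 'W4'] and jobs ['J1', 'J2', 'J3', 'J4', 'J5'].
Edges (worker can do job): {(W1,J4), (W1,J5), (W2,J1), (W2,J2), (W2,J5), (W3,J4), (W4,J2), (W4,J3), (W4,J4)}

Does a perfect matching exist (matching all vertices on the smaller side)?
Yes, perfect matching exists (size 4)

Perfect matching: {(W1,J5), (W2,J1), (W3,J4), (W4,J2)}
All 4 vertices on the smaller side are matched.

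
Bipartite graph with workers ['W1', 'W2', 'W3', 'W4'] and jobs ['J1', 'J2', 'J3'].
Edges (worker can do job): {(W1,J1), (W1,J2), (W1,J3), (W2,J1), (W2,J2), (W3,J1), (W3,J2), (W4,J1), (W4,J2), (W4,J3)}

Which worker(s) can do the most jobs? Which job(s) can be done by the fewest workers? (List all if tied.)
Most versatile: W1, W4 (3 jobs); Least covered: J3 (2 workers)

Worker degrees (jobs they can do): W1:3, W2:2, W3:2, W4:3
Job degrees (workers who can do it): J1:4, J2:4, J3:2

Maximum worker degree is 3, achieved by: W1, W4
Minimum job degree is 2, achieved by: J3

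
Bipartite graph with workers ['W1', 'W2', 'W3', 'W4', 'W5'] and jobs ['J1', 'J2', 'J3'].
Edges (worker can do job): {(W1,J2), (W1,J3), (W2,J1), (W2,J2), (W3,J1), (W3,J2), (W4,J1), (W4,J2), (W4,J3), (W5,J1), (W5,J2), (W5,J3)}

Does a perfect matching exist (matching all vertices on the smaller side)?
Yes, perfect matching exists (size 3)

Perfect matching: {(W3,J2), (W4,J1), (W5,J3)}
All 3 vertices on the smaller side are matched.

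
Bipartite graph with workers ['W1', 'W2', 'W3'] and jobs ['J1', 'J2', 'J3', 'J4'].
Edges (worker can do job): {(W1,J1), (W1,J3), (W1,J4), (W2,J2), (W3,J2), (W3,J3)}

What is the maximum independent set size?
Maximum independent set = 4

By König's theorem:
- Min vertex cover = Max matching = 3
- Max independent set = Total vertices - Min vertex cover
- Max independent set = 7 - 3 = 4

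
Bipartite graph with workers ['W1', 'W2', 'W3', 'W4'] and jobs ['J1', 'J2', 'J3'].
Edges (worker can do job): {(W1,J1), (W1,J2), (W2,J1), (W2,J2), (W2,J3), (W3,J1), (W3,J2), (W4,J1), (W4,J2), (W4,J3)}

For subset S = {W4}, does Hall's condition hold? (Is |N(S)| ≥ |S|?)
Yes: |N(S)| = 3, |S| = 1

Subset S = {W4}
Neighbors N(S) = {J1, J2, J3}

|N(S)| = 3, |S| = 1
Hall's condition: |N(S)| ≥ |S| is satisfied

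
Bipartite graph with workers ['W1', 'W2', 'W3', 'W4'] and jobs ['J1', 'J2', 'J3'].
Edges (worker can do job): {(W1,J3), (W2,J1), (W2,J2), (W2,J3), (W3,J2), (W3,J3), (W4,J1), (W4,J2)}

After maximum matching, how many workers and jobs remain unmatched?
Unmatched: 1 workers, 0 jobs

Maximum matching size: 3
Workers: 4 total, 3 matched, 1 unmatched
Jobs: 3 total, 3 matched, 0 unmatched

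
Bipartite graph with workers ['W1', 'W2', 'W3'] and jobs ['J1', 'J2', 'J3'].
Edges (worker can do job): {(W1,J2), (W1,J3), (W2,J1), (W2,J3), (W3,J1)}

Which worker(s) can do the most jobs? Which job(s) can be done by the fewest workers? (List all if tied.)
Most versatile: W1, W2 (2 jobs); Least covered: J2 (1 workers)

Worker degrees (jobs they can do): W1:2, W2:2, W3:1
Job degrees (workers who can do it): J1:2, J2:1, J3:2

Maximum worker degree is 2, achieved by: W1, W2
Minimum job degree is 1, achieved by: J2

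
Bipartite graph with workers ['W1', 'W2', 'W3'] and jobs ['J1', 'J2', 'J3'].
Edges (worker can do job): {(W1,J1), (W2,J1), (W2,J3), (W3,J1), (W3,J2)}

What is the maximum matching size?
Maximum matching size = 3

Maximum matching: {(W1,J1), (W2,J3), (W3,J2)}
Size: 3

This assigns 3 workers to 3 distinct jobs.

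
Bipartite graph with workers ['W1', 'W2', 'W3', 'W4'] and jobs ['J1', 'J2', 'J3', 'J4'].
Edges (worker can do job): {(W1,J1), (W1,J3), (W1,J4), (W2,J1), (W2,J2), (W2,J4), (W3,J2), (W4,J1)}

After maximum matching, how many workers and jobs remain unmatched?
Unmatched: 0 workers, 0 jobs

Maximum matching size: 4
Workers: 4 total, 4 matched, 0 unmatched
Jobs: 4 total, 4 matched, 0 unmatched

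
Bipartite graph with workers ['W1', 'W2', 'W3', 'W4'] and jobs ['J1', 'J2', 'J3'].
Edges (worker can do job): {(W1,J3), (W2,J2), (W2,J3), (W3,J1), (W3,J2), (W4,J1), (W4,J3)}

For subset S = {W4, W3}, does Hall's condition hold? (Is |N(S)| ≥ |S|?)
Yes: |N(S)| = 3, |S| = 2

Subset S = {W4, W3}
Neighbors N(S) = {J1, J2, J3}

|N(S)| = 3, |S| = 2
Hall's condition: |N(S)| ≥ |S| is satisfied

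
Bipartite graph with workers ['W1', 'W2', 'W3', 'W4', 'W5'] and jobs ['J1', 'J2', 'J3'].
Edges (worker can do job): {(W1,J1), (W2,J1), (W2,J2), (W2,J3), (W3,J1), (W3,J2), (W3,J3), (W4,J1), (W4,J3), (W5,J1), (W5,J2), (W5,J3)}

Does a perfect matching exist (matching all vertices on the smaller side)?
Yes, perfect matching exists (size 3)

Perfect matching: {(W2,J2), (W3,J1), (W5,J3)}
All 3 vertices on the smaller side are matched.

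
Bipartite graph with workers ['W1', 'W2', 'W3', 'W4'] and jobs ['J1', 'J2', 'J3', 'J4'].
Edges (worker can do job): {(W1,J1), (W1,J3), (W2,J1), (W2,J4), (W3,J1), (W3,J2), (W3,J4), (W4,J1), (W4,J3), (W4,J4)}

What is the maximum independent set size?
Maximum independent set = 4

By König's theorem:
- Min vertex cover = Max matching = 4
- Max independent set = Total vertices - Min vertex cover
- Max independent set = 8 - 4 = 4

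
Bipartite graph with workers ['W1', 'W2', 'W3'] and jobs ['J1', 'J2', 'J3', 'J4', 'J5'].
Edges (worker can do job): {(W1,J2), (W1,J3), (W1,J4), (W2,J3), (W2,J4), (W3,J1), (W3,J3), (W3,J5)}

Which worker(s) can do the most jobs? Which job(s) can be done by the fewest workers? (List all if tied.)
Most versatile: W1, W3 (3 jobs); Least covered: J1, J2, J5 (1 workers)

Worker degrees (jobs they can do): W1:3, W2:2, W3:3
Job degrees (workers who can do it): J1:1, J2:1, J3:3, J4:2, J5:1

Maximum worker degree is 3, achieved by: W1, W3
Minimum job degree is 1, achieved by: J1, J2, J5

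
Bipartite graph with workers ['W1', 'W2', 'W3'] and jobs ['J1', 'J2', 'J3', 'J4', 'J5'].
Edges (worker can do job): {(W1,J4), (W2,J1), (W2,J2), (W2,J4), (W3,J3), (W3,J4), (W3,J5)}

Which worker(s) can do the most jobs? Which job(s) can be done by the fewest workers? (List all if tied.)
Most versatile: W2, W3 (3 jobs); Least covered: J1, J2, J3, J5 (1 workers)

Worker degrees (jobs they can do): W1:1, W2:3, W3:3
Job degrees (workers who can do it): J1:1, J2:1, J3:1, J4:3, J5:1

Maximum worker degree is 3, achieved by: W2, W3
Minimum job degree is 1, achieved by: J1, J2, J3, J5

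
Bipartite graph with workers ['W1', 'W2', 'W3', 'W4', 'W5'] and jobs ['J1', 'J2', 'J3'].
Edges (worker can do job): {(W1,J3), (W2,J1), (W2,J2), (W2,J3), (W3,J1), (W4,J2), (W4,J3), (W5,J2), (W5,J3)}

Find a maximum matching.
Matching: {(W3,J1), (W4,J2), (W5,J3)}

Maximum matching (size 3):
  W3 → J1
  W4 → J2
  W5 → J3

Each worker is assigned to at most one job, and each job to at most one worker.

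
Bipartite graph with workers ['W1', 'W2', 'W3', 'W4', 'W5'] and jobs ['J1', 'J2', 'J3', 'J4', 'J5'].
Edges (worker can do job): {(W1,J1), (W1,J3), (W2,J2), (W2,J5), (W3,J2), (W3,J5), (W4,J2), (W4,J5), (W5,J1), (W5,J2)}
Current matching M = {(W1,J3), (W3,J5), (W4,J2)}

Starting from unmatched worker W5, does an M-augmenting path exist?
Yes: W5 → J1

An M-augmenting path alternates non-matching / matching edges, starting and ending at unmatched vertices.
Path: W5 → J1
(J1 is unmatched in M, so the path is augmenting.)
Flipping edges along this path would increase |M| from 3 to 4.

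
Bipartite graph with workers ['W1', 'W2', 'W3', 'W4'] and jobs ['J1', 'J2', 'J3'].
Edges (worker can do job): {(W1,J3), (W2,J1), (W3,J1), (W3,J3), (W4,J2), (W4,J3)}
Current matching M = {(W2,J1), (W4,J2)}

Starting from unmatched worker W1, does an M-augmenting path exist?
Yes: W1 → J3

An M-augmenting path alternates non-matching / matching edges, starting and ending at unmatched vertices.
Path: W1 → J3
(J3 is unmatched in M, so the path is augmenting.)
Flipping edges along this path would increase |M| from 2 to 3.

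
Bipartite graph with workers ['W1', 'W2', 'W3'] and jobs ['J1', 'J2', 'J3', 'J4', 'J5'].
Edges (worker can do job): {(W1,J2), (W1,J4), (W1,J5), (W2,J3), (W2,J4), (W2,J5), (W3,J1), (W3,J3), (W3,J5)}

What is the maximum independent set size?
Maximum independent set = 5

By König's theorem:
- Min vertex cover = Max matching = 3
- Max independent set = Total vertices - Min vertex cover
- Max independent set = 8 - 3 = 5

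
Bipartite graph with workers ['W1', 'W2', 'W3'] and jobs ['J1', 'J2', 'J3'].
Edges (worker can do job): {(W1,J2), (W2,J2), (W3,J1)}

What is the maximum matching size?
Maximum matching size = 2

Maximum matching: {(W1,J2), (W3,J1)}
Size: 2

This assigns 2 workers to 2 distinct jobs.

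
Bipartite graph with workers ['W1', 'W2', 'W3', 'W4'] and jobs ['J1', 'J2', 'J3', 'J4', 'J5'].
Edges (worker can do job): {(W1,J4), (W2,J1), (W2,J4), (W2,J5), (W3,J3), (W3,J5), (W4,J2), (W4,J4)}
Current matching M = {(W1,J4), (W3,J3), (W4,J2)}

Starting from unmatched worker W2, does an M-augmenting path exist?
Yes: W2 → J1

An M-augmenting path alternates non-matching / matching edges, starting and ending at unmatched vertices.
Path: W2 → J1
(J1 is unmatched in M, so the path is augmenting.)
Flipping edges along this path would increase |M| from 3 to 4.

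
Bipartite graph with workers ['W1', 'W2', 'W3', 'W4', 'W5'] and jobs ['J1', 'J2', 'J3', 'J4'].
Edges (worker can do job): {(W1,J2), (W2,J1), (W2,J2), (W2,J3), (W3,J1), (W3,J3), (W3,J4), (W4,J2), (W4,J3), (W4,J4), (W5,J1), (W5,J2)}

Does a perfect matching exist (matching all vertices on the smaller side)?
Yes, perfect matching exists (size 4)

Perfect matching: {(W2,J1), (W3,J4), (W4,J3), (W5,J2)}
All 4 vertices on the smaller side are matched.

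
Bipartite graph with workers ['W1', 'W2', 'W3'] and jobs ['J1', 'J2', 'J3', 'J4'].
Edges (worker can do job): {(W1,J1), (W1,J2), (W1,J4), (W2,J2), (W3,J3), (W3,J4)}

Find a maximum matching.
Matching: {(W1,J1), (W2,J2), (W3,J3)}

Maximum matching (size 3):
  W1 → J1
  W2 → J2
  W3 → J3

Each worker is assigned to at most one job, and each job to at most one worker.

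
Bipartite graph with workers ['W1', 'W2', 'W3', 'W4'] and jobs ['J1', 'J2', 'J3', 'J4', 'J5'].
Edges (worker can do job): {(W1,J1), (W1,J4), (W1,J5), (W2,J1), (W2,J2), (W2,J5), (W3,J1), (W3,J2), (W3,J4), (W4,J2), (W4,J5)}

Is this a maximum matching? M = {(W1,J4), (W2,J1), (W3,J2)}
No, size 3 is not maximum

Proposed matching has size 3.
Maximum matching size for this graph: 4.

This is NOT maximum - can be improved to size 4.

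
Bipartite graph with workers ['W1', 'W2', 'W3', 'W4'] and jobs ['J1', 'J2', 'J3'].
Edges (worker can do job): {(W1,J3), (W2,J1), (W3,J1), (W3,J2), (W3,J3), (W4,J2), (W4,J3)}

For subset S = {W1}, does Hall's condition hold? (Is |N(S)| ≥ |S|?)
Yes: |N(S)| = 1, |S| = 1

Subset S = {W1}
Neighbors N(S) = {J3}

|N(S)| = 1, |S| = 1
Hall's condition: |N(S)| ≥ |S| is satisfied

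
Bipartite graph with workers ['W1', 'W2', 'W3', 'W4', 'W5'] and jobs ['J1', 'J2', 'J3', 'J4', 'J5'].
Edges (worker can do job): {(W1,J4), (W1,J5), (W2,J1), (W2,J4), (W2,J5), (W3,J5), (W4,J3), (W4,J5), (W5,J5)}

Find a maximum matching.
Matching: {(W1,J4), (W2,J1), (W3,J5), (W4,J3)}

Maximum matching (size 4):
  W1 → J4
  W2 → J1
  W3 → J5
  W4 → J3

Each worker is assigned to at most one job, and each job to at most one worker.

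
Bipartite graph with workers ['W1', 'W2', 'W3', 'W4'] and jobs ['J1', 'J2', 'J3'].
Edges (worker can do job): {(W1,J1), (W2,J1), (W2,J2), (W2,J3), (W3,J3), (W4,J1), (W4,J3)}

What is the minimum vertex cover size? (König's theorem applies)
Minimum vertex cover size = 3

By König's theorem: in bipartite graphs,
min vertex cover = max matching = 3

Maximum matching has size 3, so minimum vertex cover also has size 3.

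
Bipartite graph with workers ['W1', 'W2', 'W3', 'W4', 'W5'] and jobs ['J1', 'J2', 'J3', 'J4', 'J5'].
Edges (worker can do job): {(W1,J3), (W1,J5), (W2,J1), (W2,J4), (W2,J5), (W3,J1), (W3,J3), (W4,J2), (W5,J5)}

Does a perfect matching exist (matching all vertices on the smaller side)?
Yes, perfect matching exists (size 5)

Perfect matching: {(W1,J3), (W2,J4), (W3,J1), (W4,J2), (W5,J5)}
All 5 vertices on the smaller side are matched.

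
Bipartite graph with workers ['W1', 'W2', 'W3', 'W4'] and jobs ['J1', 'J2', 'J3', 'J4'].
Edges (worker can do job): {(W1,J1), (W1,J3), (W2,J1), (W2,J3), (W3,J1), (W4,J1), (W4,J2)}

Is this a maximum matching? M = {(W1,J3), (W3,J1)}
No, size 2 is not maximum

Proposed matching has size 2.
Maximum matching size for this graph: 3.

This is NOT maximum - can be improved to size 3.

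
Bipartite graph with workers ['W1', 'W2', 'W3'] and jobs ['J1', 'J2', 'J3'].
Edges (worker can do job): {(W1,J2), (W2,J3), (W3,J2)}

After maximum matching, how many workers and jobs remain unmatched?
Unmatched: 1 workers, 1 jobs

Maximum matching size: 2
Workers: 3 total, 2 matched, 1 unmatched
Jobs: 3 total, 2 matched, 1 unmatched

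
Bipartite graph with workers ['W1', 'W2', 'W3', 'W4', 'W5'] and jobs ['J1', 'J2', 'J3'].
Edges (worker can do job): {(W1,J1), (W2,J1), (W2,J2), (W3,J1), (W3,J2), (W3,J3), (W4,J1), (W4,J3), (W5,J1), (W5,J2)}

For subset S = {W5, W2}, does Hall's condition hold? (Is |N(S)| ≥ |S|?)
Yes: |N(S)| = 2, |S| = 2

Subset S = {W5, W2}
Neighbors N(S) = {J1, J2}

|N(S)| = 2, |S| = 2
Hall's condition: |N(S)| ≥ |S| is satisfied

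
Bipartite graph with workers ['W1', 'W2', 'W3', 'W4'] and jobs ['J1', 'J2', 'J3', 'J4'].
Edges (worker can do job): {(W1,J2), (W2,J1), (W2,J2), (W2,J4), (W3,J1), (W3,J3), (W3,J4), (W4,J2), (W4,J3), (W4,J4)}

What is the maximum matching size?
Maximum matching size = 4

Maximum matching: {(W1,J2), (W2,J4), (W3,J1), (W4,J3)}
Size: 4

This assigns 4 workers to 4 distinct jobs.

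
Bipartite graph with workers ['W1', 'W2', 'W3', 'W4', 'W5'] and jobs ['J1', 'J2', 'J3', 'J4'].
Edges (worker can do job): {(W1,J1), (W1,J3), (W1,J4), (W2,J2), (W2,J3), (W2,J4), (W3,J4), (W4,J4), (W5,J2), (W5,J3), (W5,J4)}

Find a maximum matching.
Matching: {(W1,J1), (W2,J3), (W3,J4), (W5,J2)}

Maximum matching (size 4):
  W1 → J1
  W2 → J3
  W3 → J4
  W5 → J2

Each worker is assigned to at most one job, and each job to at most one worker.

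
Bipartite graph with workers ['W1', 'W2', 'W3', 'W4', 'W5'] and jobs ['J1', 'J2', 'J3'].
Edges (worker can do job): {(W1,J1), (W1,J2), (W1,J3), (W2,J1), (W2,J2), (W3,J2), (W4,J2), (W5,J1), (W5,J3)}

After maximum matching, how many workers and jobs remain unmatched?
Unmatched: 2 workers, 0 jobs

Maximum matching size: 3
Workers: 5 total, 3 matched, 2 unmatched
Jobs: 3 total, 3 matched, 0 unmatched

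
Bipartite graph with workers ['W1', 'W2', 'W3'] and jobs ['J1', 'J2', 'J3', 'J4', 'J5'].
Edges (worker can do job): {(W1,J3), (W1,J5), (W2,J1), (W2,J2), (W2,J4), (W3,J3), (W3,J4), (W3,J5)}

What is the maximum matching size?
Maximum matching size = 3

Maximum matching: {(W1,J5), (W2,J2), (W3,J3)}
Size: 3

This assigns 3 workers to 3 distinct jobs.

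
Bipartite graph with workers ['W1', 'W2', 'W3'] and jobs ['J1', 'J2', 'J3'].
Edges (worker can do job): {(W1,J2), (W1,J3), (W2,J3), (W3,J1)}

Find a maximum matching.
Matching: {(W1,J2), (W2,J3), (W3,J1)}

Maximum matching (size 3):
  W1 → J2
  W2 → J3
  W3 → J1

Each worker is assigned to at most one job, and each job to at most one worker.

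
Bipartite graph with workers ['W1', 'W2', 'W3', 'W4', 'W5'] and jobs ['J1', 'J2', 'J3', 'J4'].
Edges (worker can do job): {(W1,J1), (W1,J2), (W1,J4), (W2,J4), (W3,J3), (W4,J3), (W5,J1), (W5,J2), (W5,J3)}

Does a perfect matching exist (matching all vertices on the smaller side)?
Yes, perfect matching exists (size 4)

Perfect matching: {(W1,J1), (W2,J4), (W3,J3), (W5,J2)}
All 4 vertices on the smaller side are matched.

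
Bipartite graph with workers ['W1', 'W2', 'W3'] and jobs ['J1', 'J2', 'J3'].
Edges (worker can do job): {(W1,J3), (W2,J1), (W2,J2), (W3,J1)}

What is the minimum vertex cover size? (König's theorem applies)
Minimum vertex cover size = 3

By König's theorem: in bipartite graphs,
min vertex cover = max matching = 3

Maximum matching has size 3, so minimum vertex cover also has size 3.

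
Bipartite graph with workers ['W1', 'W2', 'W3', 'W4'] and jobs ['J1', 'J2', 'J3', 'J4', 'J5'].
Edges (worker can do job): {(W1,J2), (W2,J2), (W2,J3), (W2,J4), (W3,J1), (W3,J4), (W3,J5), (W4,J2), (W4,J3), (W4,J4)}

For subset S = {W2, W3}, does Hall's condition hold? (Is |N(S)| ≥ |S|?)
Yes: |N(S)| = 5, |S| = 2

Subset S = {W2, W3}
Neighbors N(S) = {J1, J2, J3, J4, J5}

|N(S)| = 5, |S| = 2
Hall's condition: |N(S)| ≥ |S| is satisfied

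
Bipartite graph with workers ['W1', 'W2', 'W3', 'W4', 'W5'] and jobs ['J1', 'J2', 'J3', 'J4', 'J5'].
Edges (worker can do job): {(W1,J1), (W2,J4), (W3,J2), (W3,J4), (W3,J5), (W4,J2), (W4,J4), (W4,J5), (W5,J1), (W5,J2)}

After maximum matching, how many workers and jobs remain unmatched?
Unmatched: 1 workers, 1 jobs

Maximum matching size: 4
Workers: 5 total, 4 matched, 1 unmatched
Jobs: 5 total, 4 matched, 1 unmatched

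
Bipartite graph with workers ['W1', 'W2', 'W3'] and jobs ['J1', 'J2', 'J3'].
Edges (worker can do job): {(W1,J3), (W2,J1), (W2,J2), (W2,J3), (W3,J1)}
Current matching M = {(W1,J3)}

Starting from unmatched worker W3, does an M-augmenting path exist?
Yes: W3 → J1

An M-augmenting path alternates non-matching / matching edges, starting and ending at unmatched vertices.
Path: W3 → J1
(J1 is unmatched in M, so the path is augmenting.)
Flipping edges along this path would increase |M| from 1 to 2.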